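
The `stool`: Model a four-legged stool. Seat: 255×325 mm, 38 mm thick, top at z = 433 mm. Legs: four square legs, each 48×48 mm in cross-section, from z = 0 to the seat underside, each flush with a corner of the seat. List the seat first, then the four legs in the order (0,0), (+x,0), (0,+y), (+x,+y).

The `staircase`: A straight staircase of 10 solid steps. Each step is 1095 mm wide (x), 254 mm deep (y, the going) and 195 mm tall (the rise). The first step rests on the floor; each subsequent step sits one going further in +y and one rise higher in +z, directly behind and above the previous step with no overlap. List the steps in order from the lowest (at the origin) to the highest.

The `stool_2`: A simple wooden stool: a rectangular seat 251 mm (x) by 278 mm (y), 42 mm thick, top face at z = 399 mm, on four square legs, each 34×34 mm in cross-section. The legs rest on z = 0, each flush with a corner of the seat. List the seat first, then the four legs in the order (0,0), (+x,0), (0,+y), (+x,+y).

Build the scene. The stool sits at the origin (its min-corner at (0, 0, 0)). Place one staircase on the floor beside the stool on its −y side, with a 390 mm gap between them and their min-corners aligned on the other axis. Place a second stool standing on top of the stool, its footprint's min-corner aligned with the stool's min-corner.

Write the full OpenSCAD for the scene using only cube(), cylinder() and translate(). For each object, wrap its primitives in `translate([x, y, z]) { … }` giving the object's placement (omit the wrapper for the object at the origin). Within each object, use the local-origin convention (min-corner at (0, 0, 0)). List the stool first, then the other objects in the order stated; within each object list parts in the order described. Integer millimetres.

translate([0, 0, 395]) cube([255, 325, 38]);
cube([48, 48, 395]);
translate([207, 0, 0]) cube([48, 48, 395]);
translate([0, 277, 0]) cube([48, 48, 395]);
translate([207, 277, 0]) cube([48, 48, 395]);
translate([0, -2930, 0]) {
  cube([1095, 254, 195]);
  translate([0, 254, 195]) cube([1095, 254, 195]);
  translate([0, 508, 390]) cube([1095, 254, 195]);
  translate([0, 762, 585]) cube([1095, 254, 195]);
  translate([0, 1016, 780]) cube([1095, 254, 195]);
  translate([0, 1270, 975]) cube([1095, 254, 195]);
  translate([0, 1524, 1170]) cube([1095, 254, 195]);
  translate([0, 1778, 1365]) cube([1095, 254, 195]);
  translate([0, 2032, 1560]) cube([1095, 254, 195]);
  translate([0, 2286, 1755]) cube([1095, 254, 195]);
}
translate([0, 0, 433]) {
  translate([0, 0, 357]) cube([251, 278, 42]);
  cube([34, 34, 357]);
  translate([217, 0, 0]) cube([34, 34, 357]);
  translate([0, 244, 0]) cube([34, 34, 357]);
  translate([217, 244, 0]) cube([34, 34, 357]);
}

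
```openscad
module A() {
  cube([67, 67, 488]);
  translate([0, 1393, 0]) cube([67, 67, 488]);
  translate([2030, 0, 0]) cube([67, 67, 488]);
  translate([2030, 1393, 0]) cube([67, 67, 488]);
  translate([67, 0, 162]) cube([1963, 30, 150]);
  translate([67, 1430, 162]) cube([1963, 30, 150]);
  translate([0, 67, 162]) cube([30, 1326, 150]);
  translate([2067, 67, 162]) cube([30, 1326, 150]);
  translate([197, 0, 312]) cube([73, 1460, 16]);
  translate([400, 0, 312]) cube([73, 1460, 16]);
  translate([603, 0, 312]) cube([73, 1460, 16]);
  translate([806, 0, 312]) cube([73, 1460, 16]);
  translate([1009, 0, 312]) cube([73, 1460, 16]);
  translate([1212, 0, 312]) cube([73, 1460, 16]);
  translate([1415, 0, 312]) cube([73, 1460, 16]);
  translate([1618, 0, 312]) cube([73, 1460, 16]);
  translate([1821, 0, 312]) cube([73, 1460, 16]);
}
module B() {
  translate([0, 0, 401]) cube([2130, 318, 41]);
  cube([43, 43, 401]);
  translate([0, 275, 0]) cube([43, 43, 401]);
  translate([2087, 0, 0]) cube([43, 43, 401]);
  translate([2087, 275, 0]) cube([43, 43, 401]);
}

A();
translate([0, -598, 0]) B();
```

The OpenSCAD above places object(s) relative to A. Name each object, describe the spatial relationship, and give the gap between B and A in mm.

A is a bed frame. B is a bench. The bench is on the floor beside the bed frame on its −y side. The gap between the bench and the bed frame is 280 mm.

The bench's nearest face is 280 mm from the bed frame's −y face.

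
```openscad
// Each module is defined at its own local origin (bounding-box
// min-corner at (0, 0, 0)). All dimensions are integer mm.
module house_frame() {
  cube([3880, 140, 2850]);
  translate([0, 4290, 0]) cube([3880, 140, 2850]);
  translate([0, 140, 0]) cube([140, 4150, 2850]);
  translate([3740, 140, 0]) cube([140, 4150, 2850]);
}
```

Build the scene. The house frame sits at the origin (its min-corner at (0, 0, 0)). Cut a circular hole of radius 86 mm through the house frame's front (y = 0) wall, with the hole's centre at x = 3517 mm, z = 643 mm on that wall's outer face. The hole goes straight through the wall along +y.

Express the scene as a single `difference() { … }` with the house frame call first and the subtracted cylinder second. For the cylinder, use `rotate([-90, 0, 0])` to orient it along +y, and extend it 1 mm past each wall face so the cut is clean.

difference() {
  house_frame();
  translate([3517, -1, 643]) rotate([-90, 0, 0]) cylinder(h = 142, r = 86);
}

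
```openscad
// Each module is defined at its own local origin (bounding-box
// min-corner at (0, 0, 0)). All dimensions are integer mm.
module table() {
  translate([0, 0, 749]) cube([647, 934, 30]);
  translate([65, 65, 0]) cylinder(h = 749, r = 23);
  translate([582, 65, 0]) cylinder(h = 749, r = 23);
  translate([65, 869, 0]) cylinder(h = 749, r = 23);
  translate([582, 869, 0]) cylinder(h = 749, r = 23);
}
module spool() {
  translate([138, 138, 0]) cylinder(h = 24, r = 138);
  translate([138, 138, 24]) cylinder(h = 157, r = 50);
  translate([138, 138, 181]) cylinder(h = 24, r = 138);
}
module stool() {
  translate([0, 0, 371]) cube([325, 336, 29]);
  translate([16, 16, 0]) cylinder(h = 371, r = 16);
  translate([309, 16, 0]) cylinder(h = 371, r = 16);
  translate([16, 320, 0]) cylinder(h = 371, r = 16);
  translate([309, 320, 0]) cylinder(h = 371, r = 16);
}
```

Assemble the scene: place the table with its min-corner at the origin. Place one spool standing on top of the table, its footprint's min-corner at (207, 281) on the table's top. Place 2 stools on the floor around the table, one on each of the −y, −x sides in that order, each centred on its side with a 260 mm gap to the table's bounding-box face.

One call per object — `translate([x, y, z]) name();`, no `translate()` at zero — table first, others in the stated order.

table();
translate([207, 281, 779]) spool();
translate([161, -596, 0]) stool();
translate([-585, 299, 0]) stool();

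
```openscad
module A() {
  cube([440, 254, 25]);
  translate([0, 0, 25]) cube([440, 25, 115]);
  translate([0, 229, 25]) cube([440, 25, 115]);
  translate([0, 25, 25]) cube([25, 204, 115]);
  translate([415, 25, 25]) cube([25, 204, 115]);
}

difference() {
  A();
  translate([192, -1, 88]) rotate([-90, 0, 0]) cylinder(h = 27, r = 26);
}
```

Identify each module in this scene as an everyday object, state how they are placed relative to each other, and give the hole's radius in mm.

A is an open box. The open box has a circular hole through its front wall. The hole's radius is 26 mm.

The subtracted cylinder has r = 26 mm.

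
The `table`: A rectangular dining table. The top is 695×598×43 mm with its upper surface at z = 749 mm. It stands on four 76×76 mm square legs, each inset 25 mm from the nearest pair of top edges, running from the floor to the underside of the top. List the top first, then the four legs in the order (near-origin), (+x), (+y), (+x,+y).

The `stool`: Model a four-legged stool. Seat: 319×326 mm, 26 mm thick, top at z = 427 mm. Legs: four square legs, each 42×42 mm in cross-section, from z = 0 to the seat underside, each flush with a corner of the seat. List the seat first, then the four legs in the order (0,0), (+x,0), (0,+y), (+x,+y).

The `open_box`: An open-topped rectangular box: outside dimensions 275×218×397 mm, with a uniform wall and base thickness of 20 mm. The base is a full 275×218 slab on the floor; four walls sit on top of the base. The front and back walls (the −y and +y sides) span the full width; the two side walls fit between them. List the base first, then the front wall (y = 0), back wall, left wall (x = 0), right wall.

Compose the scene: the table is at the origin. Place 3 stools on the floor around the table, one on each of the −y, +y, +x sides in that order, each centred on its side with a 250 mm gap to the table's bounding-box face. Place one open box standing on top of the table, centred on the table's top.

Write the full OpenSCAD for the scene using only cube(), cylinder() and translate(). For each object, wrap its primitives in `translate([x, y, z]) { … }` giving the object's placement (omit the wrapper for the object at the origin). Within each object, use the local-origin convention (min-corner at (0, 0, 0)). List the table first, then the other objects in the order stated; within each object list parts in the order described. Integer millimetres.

translate([0, 0, 706]) cube([695, 598, 43]);
translate([25, 25, 0]) cube([76, 76, 706]);
translate([594, 25, 0]) cube([76, 76, 706]);
translate([25, 497, 0]) cube([76, 76, 706]);
translate([594, 497, 0]) cube([76, 76, 706]);
translate([188, -576, 0]) {
  translate([0, 0, 401]) cube([319, 326, 26]);
  cube([42, 42, 401]);
  translate([277, 0, 0]) cube([42, 42, 401]);
  translate([0, 284, 0]) cube([42, 42, 401]);
  translate([277, 284, 0]) cube([42, 42, 401]);
}
translate([188, 848, 0]) {
  translate([0, 0, 401]) cube([319, 326, 26]);
  cube([42, 42, 401]);
  translate([277, 0, 0]) cube([42, 42, 401]);
  translate([0, 284, 0]) cube([42, 42, 401]);
  translate([277, 284, 0]) cube([42, 42, 401]);
}
translate([945, 136, 0]) {
  translate([0, 0, 401]) cube([319, 326, 26]);
  cube([42, 42, 401]);
  translate([277, 0, 0]) cube([42, 42, 401]);
  translate([0, 284, 0]) cube([42, 42, 401]);
  translate([277, 284, 0]) cube([42, 42, 401]);
}
translate([210, 190, 749]) {
  cube([275, 218, 20]);
  translate([0, 0, 20]) cube([275, 20, 377]);
  translate([0, 198, 20]) cube([275, 20, 377]);
  translate([0, 20, 20]) cube([20, 178, 377]);
  translate([255, 20, 20]) cube([20, 178, 377]);
}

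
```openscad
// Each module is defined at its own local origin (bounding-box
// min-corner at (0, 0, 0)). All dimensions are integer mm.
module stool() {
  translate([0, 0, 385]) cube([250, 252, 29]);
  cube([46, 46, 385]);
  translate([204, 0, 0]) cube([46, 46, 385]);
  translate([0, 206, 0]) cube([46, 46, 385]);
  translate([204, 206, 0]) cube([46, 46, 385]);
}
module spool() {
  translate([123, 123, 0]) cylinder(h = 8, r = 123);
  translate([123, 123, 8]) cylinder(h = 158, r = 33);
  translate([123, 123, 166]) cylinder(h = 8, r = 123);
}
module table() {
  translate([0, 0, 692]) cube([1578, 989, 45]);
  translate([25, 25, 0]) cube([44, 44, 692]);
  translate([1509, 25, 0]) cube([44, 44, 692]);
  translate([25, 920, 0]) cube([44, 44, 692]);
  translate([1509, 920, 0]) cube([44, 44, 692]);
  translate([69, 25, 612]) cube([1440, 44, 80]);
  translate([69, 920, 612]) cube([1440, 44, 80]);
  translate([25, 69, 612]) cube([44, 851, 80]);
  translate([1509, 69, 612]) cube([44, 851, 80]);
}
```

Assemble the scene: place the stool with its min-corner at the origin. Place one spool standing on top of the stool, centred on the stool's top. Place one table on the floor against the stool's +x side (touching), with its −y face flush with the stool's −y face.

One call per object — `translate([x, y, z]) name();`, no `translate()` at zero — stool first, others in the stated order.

stool();
translate([2, 3, 414]) spool();
translate([250, 0, 0]) table();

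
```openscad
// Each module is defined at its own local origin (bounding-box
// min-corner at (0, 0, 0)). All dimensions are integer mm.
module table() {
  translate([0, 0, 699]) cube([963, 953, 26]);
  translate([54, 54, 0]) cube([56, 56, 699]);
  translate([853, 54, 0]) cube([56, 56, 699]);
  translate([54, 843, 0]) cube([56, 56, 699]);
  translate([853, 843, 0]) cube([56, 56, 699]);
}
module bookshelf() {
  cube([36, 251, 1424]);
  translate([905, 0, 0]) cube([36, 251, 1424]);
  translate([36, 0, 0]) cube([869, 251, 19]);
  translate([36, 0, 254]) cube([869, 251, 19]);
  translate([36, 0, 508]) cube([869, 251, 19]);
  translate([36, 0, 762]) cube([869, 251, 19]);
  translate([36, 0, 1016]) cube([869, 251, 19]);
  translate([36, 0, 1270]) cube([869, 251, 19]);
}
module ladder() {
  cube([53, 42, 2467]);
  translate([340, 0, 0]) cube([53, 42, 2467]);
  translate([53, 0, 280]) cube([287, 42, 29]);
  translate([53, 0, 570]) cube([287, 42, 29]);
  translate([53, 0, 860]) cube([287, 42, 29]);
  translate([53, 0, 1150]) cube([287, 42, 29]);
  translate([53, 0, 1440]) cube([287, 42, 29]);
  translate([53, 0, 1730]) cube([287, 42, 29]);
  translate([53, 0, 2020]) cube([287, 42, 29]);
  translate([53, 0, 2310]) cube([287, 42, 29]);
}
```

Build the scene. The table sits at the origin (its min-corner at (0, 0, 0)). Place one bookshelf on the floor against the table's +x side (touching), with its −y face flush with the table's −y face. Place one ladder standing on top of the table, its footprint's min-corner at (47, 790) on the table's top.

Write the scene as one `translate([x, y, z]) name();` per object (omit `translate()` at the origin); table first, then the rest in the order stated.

table();
translate([963, 0, 0]) bookshelf();
translate([47, 790, 725]) ladder();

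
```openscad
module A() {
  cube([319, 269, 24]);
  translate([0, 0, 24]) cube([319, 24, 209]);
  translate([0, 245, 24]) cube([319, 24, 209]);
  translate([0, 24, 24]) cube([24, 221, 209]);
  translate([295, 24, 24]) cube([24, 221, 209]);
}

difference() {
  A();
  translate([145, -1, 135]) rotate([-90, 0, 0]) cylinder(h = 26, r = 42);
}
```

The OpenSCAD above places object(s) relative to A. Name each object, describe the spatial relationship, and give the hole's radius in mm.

A is an open box. The open box has a circular hole through its front wall. The hole's radius is 42 mm.

The subtracted cylinder has r = 42 mm.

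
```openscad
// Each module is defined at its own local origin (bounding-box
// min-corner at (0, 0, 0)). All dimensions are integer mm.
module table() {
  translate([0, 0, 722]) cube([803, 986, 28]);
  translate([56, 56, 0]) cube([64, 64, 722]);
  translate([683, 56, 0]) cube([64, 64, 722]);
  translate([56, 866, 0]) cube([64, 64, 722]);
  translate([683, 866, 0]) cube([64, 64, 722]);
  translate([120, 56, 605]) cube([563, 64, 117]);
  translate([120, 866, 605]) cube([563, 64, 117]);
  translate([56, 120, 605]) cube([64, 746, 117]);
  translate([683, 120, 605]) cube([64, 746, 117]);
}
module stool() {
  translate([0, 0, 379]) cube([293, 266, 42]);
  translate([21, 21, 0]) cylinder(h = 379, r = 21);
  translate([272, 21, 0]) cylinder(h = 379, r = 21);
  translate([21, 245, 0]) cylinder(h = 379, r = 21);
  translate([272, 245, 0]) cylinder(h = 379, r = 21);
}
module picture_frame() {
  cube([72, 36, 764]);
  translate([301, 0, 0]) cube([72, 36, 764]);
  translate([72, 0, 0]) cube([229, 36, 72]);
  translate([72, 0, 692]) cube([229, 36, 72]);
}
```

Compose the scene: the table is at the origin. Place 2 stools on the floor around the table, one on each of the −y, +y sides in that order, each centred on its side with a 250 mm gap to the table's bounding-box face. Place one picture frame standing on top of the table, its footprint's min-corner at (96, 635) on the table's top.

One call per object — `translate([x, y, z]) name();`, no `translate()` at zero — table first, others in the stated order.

table();
translate([255, -516, 0]) stool();
translate([255, 1236, 0]) stool();
translate([96, 635, 750]) picture_frame();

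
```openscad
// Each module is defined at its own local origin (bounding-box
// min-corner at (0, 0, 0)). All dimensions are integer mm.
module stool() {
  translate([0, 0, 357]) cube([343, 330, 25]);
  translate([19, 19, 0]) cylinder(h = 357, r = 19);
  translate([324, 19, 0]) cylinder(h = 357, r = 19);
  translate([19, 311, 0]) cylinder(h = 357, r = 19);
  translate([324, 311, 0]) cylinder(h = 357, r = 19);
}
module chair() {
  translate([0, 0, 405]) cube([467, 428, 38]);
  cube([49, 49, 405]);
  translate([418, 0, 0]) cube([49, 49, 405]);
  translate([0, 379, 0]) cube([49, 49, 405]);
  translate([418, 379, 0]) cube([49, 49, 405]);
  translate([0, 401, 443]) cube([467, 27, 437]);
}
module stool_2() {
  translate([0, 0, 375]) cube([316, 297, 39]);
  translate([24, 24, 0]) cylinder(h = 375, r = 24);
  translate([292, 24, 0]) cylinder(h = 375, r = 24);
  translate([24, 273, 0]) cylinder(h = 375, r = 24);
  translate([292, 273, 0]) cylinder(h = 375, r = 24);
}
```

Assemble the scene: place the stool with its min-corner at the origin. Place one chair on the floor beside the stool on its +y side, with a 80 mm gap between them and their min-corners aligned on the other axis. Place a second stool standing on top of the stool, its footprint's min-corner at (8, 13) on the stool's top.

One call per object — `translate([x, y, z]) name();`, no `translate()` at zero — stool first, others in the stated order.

stool();
translate([0, 410, 0]) chair();
translate([8, 13, 382]) stool_2();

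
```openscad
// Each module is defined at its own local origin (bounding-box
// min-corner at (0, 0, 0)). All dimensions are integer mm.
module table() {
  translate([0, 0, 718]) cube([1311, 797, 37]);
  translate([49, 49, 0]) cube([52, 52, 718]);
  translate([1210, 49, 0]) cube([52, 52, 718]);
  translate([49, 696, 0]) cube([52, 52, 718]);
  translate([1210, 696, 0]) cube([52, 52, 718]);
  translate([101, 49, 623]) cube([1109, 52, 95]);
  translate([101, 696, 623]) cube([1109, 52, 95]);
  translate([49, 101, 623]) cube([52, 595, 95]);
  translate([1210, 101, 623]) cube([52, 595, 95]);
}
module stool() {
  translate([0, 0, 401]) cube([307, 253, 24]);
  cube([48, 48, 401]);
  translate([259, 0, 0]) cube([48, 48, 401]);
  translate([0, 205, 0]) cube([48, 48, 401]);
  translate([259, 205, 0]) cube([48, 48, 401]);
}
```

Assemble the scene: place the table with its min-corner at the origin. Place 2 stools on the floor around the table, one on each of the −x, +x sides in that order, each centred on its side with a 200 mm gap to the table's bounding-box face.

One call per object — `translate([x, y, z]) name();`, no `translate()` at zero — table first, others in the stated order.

table();
translate([-507, 272, 0]) stool();
translate([1511, 272, 0]) stool();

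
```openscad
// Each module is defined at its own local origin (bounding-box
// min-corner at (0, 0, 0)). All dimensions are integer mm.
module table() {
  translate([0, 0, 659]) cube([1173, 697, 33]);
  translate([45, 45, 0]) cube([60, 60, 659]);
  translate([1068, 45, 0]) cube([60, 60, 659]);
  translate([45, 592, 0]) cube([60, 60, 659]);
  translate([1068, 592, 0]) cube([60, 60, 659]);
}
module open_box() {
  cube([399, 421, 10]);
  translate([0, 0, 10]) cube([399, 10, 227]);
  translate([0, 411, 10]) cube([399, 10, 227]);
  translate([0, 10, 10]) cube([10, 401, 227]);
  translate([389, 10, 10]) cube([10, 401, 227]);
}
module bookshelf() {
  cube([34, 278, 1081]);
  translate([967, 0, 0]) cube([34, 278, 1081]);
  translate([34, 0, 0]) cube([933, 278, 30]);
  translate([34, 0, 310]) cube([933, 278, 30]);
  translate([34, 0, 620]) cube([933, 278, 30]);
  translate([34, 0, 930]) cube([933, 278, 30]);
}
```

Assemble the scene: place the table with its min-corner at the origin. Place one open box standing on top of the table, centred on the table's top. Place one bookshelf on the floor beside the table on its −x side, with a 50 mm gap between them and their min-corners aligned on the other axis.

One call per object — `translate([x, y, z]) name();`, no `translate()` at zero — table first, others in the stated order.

table();
translate([387, 138, 692]) open_box();
translate([-1051, 0, 0]) bookshelf();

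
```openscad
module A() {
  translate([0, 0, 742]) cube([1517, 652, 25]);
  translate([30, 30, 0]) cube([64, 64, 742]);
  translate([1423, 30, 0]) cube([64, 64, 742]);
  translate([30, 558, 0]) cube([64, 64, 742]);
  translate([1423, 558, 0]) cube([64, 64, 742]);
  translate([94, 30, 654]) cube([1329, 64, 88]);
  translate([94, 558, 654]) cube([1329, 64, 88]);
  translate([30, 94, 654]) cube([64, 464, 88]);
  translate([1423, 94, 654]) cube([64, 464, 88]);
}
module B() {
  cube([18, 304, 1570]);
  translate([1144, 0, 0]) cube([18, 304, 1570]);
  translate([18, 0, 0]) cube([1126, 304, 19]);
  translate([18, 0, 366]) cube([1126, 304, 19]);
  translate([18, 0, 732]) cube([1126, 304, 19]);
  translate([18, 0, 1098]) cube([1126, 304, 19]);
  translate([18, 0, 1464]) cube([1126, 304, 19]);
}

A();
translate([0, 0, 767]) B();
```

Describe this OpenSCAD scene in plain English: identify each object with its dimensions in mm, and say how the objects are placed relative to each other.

A is a table: top 1517 mm (x) × 652 mm (y), 25 mm thick, upper face at z = 767 mm, on four 64×64 mm square legs, each inset 30 mm from the nearest pair of top edges, running from z = 0 to the bottom of the top. Four apron rails, 64 mm thick and 88 mm tall, run between adjacent legs with their top edges flush with the underside of the top and their outer faces flush with the legs' outer faces.

B is an open bookshelf. Two side panels, each 18 mm thick, 304 mm deep and 1570 mm tall, stand 1162 mm apart (outside-to-outside). Between them sit 5 shelves, each 19 mm thick and 304 mm deep, spanning the full gap between the sides. The bottom shelf rests on the floor (its underside at z = 0) and the clear gap between one shelf's top and the next shelf's underside is 347 mm.

The bookshelf is on top of the table.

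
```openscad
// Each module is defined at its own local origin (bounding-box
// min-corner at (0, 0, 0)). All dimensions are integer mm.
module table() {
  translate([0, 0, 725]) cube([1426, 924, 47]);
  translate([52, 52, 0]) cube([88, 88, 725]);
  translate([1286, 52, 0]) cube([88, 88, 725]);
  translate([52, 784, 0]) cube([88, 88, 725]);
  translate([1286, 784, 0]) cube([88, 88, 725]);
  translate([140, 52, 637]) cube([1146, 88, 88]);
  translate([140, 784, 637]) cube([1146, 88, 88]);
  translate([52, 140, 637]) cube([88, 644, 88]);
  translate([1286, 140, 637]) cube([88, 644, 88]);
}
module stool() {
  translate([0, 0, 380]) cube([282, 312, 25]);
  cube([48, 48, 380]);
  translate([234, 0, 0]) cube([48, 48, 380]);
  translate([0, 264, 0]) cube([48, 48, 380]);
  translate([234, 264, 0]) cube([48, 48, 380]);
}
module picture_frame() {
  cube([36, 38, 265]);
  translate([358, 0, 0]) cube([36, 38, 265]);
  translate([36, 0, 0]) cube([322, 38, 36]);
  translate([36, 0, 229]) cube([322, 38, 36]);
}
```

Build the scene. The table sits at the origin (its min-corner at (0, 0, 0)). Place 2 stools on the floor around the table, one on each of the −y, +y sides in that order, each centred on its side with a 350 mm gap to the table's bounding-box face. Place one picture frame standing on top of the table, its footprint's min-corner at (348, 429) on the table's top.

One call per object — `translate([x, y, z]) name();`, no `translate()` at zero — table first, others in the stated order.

table();
translate([572, -662, 0]) stool();
translate([572, 1274, 0]) stool();
translate([348, 429, 772]) picture_frame();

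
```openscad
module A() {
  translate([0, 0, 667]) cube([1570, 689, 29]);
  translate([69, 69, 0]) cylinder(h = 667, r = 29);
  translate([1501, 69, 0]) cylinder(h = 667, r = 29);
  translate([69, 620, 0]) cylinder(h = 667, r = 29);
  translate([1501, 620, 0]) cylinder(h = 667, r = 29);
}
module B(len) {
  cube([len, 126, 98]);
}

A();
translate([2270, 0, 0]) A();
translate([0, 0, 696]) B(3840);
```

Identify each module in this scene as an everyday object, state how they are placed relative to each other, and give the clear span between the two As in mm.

Second table starts at x = 2270; first ends at x = 1570; clear span = 2270 − 1570 = 700 mm.

A is a table. B is a beam. A beam spans the tops of two tables. The clear span between the two tables is 700 mm.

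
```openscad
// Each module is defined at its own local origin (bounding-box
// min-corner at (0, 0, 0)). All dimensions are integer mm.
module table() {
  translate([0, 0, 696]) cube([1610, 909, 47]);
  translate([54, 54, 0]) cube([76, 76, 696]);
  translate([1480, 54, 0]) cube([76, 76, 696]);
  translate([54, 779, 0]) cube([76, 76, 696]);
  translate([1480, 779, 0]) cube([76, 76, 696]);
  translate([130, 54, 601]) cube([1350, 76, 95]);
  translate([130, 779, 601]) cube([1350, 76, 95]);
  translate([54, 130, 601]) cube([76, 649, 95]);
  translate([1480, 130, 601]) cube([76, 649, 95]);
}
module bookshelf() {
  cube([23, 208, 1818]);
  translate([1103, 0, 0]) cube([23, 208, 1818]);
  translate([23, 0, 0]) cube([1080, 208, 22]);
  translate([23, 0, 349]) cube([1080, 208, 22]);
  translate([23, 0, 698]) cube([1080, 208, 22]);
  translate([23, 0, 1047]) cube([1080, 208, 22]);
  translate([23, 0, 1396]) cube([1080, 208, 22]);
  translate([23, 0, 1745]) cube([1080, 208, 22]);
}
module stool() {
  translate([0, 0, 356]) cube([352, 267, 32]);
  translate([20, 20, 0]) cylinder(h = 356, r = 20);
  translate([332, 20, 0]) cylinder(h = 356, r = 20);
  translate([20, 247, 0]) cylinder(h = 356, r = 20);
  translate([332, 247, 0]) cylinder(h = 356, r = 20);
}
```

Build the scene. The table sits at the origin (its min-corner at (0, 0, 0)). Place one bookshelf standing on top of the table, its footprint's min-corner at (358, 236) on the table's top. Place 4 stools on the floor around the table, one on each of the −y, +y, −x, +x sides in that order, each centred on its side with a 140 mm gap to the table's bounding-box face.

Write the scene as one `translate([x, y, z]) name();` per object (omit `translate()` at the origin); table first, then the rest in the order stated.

table();
translate([358, 236, 743]) bookshelf();
translate([629, -407, 0]) stool();
translate([629, 1049, 0]) stool();
translate([-492, 321, 0]) stool();
translate([1750, 321, 0]) stool();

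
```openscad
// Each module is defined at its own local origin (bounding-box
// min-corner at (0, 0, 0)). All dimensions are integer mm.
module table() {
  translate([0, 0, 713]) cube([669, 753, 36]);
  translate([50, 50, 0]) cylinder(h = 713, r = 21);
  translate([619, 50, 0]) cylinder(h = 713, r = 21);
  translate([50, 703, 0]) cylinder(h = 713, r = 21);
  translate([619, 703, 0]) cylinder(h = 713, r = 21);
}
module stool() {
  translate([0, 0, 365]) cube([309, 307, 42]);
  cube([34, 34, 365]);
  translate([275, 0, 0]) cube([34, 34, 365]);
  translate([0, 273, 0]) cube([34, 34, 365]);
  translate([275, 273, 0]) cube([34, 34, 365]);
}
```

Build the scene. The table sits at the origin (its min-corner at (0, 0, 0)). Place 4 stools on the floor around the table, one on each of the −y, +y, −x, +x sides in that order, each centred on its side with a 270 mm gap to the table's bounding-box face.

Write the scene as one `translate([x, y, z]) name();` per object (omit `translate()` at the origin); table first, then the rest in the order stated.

table();
translate([180, -577, 0]) stool();
translate([180, 1023, 0]) stool();
translate([-579, 223, 0]) stool();
translate([939, 223, 0]) stool();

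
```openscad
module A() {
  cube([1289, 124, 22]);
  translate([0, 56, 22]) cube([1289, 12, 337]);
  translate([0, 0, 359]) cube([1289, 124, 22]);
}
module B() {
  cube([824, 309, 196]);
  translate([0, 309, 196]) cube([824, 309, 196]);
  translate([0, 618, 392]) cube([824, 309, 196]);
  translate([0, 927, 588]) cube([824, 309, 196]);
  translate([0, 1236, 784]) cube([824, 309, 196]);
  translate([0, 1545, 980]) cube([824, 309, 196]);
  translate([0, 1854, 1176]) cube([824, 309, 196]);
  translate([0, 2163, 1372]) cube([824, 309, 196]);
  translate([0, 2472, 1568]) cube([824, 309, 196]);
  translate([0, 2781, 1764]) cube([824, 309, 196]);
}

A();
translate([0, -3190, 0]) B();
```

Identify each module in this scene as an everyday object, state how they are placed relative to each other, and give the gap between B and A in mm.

A is an I-beam. B is a staircase. The staircase is on the floor beside the I-beam on its −y side. The gap between the staircase and the I-beam is 100 mm.

The staircase's nearest face is 100 mm from the I-beam's −y face.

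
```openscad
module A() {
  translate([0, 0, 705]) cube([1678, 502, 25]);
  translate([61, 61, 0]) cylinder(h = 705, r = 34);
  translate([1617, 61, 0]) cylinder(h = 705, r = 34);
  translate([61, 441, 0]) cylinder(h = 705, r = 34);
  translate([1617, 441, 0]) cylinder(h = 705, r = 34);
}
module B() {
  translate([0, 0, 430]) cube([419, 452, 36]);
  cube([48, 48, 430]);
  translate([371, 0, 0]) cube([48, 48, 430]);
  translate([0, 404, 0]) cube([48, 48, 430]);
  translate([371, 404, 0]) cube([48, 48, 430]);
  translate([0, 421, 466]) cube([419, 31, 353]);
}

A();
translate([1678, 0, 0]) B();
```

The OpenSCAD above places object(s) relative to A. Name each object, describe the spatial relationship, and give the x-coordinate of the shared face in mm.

A is a table. B is a chair. The chair is against the table's +x side, with their −y faces flush. The x-coordinate of the shared face is 1678 mm.

The table's +x face and the chair's −x face are both at x = 1678 mm.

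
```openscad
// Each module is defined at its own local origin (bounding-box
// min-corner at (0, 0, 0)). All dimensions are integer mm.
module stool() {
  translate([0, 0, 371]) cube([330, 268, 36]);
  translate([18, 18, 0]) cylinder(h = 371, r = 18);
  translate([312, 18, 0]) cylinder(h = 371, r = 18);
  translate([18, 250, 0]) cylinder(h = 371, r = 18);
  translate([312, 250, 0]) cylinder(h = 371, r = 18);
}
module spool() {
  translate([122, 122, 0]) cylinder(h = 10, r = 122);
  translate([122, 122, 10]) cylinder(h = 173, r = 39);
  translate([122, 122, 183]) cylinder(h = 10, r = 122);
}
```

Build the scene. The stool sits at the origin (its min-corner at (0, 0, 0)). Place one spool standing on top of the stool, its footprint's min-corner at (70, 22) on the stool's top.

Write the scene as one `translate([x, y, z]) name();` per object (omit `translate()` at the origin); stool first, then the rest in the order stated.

stool();
translate([70, 22, 407]) spool();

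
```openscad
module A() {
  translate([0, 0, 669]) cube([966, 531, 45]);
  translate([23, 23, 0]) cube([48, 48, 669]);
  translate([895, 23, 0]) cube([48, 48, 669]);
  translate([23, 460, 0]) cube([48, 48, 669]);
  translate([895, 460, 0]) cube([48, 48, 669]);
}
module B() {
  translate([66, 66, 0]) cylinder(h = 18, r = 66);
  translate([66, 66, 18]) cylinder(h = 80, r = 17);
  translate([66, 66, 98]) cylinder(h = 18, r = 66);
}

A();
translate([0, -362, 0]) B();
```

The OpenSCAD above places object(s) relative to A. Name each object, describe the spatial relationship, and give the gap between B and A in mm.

A is a table. B is a spool. The spool is on the floor beside the table on its −y side. The gap between the spool and the table is 230 mm.

The spool's nearest face is 230 mm from the table's −y face.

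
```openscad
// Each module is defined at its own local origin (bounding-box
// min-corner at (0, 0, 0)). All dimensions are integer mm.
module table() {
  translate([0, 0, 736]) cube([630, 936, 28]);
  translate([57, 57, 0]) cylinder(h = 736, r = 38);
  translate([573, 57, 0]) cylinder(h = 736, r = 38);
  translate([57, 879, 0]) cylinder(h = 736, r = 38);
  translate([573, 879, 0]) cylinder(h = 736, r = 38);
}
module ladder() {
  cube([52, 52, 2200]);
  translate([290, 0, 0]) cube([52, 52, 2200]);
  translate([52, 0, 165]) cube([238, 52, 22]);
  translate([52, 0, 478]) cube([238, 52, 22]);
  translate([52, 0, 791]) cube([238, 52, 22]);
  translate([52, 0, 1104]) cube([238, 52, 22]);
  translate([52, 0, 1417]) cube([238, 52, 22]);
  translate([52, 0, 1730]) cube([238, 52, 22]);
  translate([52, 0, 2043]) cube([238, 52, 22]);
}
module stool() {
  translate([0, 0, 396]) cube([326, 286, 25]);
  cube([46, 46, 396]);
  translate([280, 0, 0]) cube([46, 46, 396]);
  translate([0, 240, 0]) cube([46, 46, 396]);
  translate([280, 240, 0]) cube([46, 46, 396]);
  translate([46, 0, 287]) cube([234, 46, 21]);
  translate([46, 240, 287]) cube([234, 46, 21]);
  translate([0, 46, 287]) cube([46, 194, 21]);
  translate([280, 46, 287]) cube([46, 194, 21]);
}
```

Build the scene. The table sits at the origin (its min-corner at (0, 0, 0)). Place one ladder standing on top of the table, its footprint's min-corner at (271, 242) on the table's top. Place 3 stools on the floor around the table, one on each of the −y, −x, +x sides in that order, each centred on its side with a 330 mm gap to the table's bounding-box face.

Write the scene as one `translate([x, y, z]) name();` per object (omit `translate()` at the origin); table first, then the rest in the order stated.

table();
translate([271, 242, 764]) ladder();
translate([152, -616, 0]) stool();
translate([-656, 325, 0]) stool();
translate([960, 325, 0]) stool();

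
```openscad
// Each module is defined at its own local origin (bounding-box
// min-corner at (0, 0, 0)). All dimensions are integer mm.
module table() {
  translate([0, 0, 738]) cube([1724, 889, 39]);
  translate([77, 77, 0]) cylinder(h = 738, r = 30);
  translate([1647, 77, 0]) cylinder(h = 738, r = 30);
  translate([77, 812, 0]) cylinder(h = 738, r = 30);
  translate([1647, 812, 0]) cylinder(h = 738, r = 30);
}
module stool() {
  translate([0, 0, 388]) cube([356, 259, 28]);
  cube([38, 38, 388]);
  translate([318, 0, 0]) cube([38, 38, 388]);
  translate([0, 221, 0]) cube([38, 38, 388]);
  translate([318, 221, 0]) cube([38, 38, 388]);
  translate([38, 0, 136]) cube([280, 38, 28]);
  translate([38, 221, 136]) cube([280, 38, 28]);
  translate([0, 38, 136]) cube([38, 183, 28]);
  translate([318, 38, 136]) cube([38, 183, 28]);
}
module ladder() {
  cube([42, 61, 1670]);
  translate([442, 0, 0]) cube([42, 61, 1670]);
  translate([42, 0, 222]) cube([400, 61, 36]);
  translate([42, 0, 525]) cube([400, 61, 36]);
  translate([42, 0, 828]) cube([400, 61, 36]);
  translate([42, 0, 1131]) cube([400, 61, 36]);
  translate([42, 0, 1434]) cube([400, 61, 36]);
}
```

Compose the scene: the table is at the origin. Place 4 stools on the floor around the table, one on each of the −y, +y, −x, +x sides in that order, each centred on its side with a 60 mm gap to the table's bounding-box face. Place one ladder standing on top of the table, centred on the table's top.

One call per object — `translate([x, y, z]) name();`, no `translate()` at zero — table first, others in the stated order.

table();
translate([684, -319, 0]) stool();
translate([684, 949, 0]) stool();
translate([-416, 315, 0]) stool();
translate([1784, 315, 0]) stool();
translate([620, 414, 777]) ladder();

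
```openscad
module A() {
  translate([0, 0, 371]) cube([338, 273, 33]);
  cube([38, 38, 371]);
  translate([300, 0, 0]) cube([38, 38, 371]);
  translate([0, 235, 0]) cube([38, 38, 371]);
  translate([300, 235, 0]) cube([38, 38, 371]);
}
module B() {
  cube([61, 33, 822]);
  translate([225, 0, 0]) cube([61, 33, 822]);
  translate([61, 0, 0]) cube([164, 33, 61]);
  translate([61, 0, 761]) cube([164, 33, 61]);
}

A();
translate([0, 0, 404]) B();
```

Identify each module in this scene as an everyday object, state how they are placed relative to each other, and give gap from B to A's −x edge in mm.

A is a stool. B is a picture frame. The picture frame is on top of the stool. The gap from the picture frame to the stool's −x edge is 0 mm.

The picture frame's min-x is at 0; the stool's min-x is 0; gap = 0 mm.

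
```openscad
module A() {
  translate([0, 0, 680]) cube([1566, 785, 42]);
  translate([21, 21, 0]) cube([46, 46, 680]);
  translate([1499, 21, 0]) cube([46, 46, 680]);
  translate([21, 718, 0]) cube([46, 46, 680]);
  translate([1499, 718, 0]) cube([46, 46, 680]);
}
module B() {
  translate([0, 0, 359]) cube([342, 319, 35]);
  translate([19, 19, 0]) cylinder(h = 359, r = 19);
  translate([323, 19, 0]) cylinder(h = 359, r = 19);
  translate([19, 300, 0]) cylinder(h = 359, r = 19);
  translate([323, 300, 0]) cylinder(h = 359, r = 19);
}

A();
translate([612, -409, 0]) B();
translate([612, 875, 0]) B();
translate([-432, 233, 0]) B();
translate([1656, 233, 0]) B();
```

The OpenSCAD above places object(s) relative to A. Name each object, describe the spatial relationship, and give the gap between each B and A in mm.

A is a table. B is a stool. Four stools sit around the table at the −y, +y, −x, +x sides. The gap between each stool and the table is 90 mm.

Each stool's nearest face is 90 mm from the table's bounding box.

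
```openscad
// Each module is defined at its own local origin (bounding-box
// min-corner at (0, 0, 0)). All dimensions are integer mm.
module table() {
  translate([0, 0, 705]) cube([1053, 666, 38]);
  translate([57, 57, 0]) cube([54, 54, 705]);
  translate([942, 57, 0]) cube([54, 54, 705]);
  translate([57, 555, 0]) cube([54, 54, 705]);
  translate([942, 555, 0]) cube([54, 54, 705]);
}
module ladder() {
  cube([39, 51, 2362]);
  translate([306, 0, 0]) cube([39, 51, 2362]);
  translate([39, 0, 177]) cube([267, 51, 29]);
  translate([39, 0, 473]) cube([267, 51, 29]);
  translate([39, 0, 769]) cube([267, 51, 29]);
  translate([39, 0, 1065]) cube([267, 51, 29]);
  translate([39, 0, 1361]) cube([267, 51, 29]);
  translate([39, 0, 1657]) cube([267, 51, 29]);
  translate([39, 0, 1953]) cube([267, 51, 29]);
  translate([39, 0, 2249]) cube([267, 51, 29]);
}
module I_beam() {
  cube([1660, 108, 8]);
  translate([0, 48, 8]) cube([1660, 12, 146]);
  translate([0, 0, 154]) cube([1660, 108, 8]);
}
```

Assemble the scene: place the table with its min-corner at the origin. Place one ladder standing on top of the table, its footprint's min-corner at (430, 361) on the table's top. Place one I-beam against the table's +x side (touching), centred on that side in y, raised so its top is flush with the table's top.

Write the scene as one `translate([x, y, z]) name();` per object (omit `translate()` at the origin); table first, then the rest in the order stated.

table();
translate([430, 361, 743]) ladder();
translate([1053, 279, 581]) I_beam();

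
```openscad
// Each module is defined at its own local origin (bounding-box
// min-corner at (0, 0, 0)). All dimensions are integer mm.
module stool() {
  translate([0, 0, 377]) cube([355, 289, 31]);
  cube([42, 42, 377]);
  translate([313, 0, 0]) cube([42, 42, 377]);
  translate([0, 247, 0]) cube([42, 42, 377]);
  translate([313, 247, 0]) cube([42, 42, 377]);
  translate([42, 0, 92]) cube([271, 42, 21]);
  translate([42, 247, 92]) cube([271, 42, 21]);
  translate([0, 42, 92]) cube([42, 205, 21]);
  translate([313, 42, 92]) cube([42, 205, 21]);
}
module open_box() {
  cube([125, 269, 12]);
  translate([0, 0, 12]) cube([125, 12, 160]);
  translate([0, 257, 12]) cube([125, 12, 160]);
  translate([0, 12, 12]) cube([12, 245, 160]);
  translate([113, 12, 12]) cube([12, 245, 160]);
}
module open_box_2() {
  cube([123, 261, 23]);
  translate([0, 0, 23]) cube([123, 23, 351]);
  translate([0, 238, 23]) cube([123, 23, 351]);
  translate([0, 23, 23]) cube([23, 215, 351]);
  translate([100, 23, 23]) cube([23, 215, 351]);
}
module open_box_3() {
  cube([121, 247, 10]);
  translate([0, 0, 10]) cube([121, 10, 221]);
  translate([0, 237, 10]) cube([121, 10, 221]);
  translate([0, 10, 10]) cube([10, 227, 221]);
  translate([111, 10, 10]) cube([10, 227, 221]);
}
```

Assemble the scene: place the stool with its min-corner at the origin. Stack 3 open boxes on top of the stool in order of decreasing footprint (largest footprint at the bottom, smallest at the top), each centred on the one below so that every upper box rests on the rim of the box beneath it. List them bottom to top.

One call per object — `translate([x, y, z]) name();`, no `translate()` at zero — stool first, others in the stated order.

stool();
translate([115, 10, 408]) open_box();
translate([116, 14, 580]) open_box_2();
translate([117, 21, 954]) open_box_3();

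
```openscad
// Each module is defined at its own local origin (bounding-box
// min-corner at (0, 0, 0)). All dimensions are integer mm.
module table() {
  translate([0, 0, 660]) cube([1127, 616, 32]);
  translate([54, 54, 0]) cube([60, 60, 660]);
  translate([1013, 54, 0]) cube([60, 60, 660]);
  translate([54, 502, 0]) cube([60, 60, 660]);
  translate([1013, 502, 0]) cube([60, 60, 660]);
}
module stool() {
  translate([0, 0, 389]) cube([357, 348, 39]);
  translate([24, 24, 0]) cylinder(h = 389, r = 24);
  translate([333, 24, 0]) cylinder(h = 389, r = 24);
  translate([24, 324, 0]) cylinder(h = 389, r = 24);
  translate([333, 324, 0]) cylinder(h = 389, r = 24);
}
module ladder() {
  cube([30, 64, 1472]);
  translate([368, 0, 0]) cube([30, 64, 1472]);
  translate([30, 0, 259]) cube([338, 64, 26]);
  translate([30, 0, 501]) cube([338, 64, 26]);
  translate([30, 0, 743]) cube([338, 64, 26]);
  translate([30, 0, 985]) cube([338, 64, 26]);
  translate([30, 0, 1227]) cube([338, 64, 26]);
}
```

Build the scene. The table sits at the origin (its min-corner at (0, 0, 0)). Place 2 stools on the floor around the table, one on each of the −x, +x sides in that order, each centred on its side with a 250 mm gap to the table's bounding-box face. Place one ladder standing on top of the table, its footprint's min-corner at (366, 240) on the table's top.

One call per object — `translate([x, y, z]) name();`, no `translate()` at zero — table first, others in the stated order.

table();
translate([-607, 134, 0]) stool();
translate([1377, 134, 0]) stool();
translate([366, 240, 692]) ladder();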